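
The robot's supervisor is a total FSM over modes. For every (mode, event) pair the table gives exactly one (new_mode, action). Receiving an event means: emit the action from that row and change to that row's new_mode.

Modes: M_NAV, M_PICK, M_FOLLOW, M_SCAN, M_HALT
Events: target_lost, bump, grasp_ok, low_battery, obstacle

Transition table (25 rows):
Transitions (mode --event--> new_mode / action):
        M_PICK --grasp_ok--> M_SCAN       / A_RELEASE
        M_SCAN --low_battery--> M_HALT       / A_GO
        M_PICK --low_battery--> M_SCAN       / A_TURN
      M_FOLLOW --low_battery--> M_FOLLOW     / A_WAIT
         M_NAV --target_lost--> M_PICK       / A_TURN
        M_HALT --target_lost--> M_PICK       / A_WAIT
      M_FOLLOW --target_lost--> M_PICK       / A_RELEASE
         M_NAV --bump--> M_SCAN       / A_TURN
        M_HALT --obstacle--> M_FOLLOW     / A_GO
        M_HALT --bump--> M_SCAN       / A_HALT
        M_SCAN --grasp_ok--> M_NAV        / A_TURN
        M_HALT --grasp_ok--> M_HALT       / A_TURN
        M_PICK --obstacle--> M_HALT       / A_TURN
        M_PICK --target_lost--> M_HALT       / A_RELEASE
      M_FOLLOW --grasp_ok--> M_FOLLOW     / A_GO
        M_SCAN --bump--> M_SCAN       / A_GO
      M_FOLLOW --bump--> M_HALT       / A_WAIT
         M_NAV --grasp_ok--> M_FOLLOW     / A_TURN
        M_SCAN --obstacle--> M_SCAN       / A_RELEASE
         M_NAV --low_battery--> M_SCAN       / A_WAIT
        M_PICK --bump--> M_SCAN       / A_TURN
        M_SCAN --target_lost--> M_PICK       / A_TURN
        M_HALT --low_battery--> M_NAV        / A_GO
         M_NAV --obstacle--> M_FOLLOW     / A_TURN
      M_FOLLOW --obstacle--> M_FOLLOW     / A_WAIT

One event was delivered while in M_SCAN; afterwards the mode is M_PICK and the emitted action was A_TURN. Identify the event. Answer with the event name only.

try target_lost: (M_SCAN, target_lost) → (M_PICK, A_TURN)  ← matches
try bump: (M_SCAN, bump) → (M_SCAN, A_GO)
try grasp_ok: (M_SCAN, grasp_ok) → (M_NAV, A_TURN)
try low_battery: (M_SCAN, low_battery) → (M_HALT, A_GO)
try obstacle: (M_SCAN, obstacle) → (M_SCAN, A_RELEASE)

target_lost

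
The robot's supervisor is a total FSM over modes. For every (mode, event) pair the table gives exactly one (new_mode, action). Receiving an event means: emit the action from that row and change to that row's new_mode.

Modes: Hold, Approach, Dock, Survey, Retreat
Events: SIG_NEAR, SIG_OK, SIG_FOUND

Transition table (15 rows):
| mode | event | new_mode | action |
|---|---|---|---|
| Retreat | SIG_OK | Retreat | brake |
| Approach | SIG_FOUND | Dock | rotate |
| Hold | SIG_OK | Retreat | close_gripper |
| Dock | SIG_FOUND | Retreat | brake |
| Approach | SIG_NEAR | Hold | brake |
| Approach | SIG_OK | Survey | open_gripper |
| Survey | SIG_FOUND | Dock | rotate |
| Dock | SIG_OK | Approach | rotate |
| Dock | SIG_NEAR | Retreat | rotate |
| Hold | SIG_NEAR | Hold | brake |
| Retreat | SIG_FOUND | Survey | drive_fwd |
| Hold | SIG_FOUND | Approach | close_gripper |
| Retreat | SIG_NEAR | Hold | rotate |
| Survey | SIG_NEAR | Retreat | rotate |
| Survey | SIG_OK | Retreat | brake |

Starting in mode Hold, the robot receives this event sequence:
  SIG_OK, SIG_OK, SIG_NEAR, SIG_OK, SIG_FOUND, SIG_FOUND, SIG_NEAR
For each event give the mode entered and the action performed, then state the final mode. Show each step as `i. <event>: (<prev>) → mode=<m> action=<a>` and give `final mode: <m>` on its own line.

final mode: Retreat

1. SIG_OK: (Hold) → mode=Retreat action=close_gripper
2. SIG_OK: (Retreat) → mode=Retreat action=brake
3. SIG_NEAR: (Retreat) → mode=Hold action=rotate
4. SIG_OK: (Hold) → mode=Retreat action=close_gripper
5. SIG_FOUND: (Retreat) → mode=Survey action=drive_fwd
6. SIG_FOUND: (Survey) → mode=Dock action=rotate
7. SIG_NEAR: (Dock) → mode=Retreat action=rotate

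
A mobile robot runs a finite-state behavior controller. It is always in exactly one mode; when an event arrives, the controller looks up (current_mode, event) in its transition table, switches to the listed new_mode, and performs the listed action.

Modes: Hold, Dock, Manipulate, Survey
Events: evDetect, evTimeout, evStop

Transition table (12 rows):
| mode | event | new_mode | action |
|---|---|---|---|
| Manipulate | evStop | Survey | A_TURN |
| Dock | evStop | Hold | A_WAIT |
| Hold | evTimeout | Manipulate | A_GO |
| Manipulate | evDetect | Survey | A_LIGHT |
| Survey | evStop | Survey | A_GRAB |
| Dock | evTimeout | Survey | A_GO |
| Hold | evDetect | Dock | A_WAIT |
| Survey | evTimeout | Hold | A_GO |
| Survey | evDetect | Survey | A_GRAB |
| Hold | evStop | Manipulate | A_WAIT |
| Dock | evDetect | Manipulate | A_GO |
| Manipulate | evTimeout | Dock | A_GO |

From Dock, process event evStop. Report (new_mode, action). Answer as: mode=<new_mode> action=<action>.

current mode = Dock; filter table to that mode:
  (Dock, evStop) → (Hold, A_WAIT)  ← event matches
  (Dock, evTimeout) → (Survey, A_GO)
  (Dock, evDetect) → (Manipulate, A_GO)
event = evStop selects (Hold, A_WAIT)

mode=Hold action=A_WAIT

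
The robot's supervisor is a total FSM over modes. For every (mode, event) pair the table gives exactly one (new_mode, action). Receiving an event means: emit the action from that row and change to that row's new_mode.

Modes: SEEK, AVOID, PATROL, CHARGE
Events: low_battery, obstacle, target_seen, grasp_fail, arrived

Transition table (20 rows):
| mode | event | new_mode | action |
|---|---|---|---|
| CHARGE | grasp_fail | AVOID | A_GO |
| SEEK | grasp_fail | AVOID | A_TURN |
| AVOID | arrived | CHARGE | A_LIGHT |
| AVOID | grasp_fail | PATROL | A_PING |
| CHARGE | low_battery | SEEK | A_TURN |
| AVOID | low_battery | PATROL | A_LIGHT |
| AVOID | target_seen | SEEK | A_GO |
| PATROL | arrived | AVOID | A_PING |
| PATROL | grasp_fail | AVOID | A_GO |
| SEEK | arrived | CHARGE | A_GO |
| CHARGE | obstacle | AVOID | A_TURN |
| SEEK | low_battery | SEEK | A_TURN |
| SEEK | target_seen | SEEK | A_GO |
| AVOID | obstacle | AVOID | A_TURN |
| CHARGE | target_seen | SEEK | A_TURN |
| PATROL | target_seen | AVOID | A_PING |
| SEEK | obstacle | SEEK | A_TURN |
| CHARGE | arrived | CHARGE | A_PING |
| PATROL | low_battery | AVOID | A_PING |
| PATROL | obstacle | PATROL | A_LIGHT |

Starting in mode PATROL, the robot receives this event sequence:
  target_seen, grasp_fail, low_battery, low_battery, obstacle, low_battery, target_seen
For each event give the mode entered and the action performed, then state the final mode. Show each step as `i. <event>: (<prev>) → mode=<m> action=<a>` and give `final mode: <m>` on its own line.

final mode: SEEK

1. target_seen: (PATROL) → mode=AVOID action=A_PING
2. grasp_fail: (AVOID) → mode=PATROL action=A_PING
3. low_battery: (PATROL) → mode=AVOID action=A_PING
4. low_battery: (AVOID) → mode=PATROL action=A_LIGHT
5. obstacle: (PATROL) → mode=PATROL action=A_LIGHT
6. low_battery: (PATROL) → mode=AVOID action=A_PING
7. target_seen: (AVOID) → mode=SEEK action=A_GO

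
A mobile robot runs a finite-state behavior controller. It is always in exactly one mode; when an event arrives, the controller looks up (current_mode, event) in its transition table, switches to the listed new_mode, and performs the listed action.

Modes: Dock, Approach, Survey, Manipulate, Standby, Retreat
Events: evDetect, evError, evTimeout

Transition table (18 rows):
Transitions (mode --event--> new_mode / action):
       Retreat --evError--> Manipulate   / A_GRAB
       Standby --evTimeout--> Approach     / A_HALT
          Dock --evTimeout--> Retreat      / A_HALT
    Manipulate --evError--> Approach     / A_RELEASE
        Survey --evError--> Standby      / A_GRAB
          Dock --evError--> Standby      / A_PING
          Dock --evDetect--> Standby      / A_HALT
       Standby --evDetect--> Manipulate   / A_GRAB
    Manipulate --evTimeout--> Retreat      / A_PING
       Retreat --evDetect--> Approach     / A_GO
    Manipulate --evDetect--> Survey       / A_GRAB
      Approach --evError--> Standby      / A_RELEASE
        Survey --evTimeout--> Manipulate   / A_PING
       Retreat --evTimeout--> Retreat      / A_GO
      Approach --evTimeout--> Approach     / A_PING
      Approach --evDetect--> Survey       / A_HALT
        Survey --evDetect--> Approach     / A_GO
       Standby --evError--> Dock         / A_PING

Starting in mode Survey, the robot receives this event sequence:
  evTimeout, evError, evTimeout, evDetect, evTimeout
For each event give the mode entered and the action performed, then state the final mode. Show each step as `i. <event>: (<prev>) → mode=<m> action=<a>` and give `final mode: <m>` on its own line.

1. evTimeout: (Survey) → mode=Manipulate action=A_PING
2. evError: (Manipulate) → mode=Approach action=A_RELEASE
3. evTimeout: (Approach) → mode=Approach action=A_PING
4. evDetect: (Approach) → mode=Survey action=A_HALT
5. evTimeout: (Survey) → mode=Manipulate action=A_PING

final mode: Manipulate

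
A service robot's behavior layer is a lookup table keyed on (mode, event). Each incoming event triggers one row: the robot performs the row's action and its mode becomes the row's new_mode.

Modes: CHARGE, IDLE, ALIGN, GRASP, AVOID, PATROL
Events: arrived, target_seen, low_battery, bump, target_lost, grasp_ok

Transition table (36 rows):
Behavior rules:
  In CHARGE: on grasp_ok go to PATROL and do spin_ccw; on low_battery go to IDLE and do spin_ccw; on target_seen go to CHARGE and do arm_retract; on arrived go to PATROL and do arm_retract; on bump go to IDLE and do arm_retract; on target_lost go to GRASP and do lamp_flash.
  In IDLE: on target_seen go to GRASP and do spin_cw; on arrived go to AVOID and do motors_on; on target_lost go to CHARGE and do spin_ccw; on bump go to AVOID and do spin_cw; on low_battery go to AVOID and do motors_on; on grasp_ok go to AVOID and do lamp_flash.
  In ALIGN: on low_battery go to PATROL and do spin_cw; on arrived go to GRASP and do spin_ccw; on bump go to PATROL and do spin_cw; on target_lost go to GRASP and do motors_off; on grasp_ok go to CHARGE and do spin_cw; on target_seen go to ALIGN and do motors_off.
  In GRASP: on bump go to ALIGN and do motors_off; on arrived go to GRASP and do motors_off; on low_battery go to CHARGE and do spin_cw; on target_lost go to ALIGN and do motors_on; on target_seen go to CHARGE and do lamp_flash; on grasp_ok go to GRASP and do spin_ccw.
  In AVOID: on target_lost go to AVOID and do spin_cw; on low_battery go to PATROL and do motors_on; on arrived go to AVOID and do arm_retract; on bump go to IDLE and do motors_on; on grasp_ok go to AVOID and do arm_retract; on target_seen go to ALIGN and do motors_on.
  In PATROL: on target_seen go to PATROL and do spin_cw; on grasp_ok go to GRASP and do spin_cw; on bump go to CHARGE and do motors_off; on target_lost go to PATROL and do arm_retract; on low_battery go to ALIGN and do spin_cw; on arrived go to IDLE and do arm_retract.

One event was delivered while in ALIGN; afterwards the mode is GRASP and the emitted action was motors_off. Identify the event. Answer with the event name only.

target_lost

try arrived: (ALIGN, arrived) → (GRASP, spin_ccw)
try target_seen: (ALIGN, target_seen) → (ALIGN, motors_off)
try low_battery: (ALIGN, low_battery) → (PATROL, spin_cw)
try bump: (ALIGN, bump) → (PATROL, spin_cw)
try target_lost: (ALIGN, target_lost) → (GRASP, motors_off)  ← matches
try grasp_ok: (ALIGN, grasp_ok) → (CHARGE, spin_cw)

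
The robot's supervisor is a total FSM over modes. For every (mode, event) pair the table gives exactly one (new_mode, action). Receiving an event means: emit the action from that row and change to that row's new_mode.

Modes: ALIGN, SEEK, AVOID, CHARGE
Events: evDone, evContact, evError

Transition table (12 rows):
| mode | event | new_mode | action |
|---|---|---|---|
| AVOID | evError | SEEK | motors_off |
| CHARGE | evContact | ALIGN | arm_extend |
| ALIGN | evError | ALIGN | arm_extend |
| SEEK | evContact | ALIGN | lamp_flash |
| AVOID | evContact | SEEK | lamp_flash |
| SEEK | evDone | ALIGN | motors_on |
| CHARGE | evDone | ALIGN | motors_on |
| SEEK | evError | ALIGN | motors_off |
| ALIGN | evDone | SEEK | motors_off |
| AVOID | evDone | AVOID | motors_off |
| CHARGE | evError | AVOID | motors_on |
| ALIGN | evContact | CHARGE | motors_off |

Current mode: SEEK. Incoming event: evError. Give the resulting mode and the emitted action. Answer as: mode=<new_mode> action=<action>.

current mode = SEEK; filter table to that mode:
  (SEEK, evContact) → (ALIGN, lamp_flash)
  (SEEK, evDone) → (ALIGN, motors_on)
  (SEEK, evError) → (ALIGN, motors_off)  ← event matches
event = evError selects (ALIGN, motors_off)

mode=ALIGN action=motors_off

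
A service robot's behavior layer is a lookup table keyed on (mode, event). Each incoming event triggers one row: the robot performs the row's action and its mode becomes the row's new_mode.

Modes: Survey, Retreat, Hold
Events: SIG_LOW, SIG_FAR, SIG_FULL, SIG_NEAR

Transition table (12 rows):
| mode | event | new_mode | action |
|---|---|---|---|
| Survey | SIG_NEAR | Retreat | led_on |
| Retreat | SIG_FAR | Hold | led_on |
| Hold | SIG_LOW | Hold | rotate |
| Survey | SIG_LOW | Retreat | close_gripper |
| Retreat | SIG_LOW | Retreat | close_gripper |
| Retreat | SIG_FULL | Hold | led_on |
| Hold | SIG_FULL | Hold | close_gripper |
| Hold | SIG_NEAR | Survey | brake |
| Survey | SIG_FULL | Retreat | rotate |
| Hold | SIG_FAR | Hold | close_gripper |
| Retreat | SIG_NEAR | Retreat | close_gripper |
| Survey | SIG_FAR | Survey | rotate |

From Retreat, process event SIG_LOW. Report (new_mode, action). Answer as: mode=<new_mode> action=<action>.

current mode = Retreat; filter table to that mode:
  (Retreat, SIG_FAR) → (Hold, led_on)
  (Retreat, SIG_LOW) → (Retreat, close_gripper)  ← event matches
  (Retreat, SIG_FULL) → (Hold, led_on)
  (Retreat, SIG_NEAR) → (Retreat, close_gripper)
event = SIG_LOW selects (Retreat, close_gripper)

mode=Retreat action=close_gripper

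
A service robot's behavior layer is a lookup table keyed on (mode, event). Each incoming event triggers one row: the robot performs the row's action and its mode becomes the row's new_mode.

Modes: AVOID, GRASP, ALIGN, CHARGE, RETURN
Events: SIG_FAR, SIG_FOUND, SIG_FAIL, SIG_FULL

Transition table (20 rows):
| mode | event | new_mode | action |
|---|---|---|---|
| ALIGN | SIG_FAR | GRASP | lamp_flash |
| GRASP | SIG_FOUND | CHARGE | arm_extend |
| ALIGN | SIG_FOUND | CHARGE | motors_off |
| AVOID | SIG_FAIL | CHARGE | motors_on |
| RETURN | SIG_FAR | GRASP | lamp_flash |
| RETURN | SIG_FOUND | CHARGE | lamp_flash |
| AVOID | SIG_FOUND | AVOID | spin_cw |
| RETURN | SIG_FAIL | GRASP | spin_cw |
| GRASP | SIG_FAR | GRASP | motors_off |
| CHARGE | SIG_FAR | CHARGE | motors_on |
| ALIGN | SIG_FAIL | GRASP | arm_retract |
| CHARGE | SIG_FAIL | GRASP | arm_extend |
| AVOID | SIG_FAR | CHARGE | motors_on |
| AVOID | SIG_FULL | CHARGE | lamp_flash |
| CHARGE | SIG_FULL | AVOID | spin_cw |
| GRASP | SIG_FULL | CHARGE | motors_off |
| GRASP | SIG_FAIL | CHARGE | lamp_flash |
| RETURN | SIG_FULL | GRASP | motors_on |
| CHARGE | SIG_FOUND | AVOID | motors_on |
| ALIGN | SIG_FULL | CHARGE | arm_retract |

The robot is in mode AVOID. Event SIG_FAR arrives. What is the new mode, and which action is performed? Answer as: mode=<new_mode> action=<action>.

current mode = AVOID; filter table to that mode:
  (AVOID, SIG_FAIL) → (CHARGE, motors_on)
  (AVOID, SIG_FOUND) → (AVOID, spin_cw)
  (AVOID, SIG_FAR) → (CHARGE, motors_on)  ← event matches
  (AVOID, SIG_FULL) → (CHARGE, lamp_flash)
event = SIG_FAR selects (CHARGE, motors_on)

mode=CHARGE action=motors_on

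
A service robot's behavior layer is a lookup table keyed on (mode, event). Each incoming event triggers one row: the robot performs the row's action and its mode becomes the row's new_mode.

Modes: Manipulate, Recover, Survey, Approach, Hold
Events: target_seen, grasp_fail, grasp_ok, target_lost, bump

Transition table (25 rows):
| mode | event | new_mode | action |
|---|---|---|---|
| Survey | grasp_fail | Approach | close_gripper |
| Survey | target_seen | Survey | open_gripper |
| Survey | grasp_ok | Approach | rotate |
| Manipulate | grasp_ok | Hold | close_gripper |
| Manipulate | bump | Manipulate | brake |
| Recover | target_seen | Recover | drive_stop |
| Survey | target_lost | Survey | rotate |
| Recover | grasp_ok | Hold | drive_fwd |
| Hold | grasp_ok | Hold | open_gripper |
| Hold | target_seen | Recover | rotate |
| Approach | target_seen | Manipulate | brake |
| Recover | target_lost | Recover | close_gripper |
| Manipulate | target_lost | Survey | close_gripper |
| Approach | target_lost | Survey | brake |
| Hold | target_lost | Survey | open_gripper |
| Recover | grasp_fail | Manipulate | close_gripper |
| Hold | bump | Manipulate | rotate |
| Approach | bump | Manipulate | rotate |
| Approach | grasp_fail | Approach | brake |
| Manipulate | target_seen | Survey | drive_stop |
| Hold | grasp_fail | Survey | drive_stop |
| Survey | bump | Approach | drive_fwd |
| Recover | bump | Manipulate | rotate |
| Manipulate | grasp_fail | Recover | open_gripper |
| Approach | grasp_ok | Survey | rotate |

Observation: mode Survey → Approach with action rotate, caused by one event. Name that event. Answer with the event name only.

grasp_ok

try target_seen: (Survey, target_seen) → (Survey, open_gripper)
try grasp_fail: (Survey, grasp_fail) → (Approach, close_gripper)
try grasp_ok: (Survey, grasp_ok) → (Approach, rotate)  ← matches
try target_lost: (Survey, target_lost) → (Survey, rotate)
try bump: (Survey, bump) → (Approach, drive_fwd)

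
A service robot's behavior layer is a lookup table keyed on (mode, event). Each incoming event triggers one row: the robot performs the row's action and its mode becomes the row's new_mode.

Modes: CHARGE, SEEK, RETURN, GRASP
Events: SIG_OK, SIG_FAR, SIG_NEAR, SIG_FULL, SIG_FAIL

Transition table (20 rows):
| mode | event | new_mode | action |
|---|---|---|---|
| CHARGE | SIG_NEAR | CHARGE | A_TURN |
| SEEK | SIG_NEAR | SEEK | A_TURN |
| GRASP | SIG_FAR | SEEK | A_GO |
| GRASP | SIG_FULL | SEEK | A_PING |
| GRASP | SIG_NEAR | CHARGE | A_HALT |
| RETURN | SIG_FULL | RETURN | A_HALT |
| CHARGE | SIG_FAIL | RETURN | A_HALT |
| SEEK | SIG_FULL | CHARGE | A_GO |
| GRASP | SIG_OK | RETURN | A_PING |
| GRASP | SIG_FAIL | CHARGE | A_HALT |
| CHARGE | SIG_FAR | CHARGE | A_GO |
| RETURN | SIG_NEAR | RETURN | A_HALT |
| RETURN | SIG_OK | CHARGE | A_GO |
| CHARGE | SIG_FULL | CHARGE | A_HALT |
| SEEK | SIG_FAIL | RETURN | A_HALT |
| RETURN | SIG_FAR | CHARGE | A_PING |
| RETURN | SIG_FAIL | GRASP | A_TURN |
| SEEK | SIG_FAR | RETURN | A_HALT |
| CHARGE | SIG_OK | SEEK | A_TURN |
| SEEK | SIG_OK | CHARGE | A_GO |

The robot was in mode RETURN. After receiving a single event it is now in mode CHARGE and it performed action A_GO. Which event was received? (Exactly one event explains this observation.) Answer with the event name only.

try SIG_OK: (RETURN, SIG_OK) → (CHARGE, A_GO)  ← matches
try SIG_FAR: (RETURN, SIG_FAR) → (CHARGE, A_PING)
try SIG_NEAR: (RETURN, SIG_NEAR) → (RETURN, A_HALT)
try SIG_FULL: (RETURN, SIG_FULL) → (RETURN, A_HALT)
try SIG_FAIL: (RETURN, SIG_FAIL) → (GRASP, A_TURN)

SIG_OK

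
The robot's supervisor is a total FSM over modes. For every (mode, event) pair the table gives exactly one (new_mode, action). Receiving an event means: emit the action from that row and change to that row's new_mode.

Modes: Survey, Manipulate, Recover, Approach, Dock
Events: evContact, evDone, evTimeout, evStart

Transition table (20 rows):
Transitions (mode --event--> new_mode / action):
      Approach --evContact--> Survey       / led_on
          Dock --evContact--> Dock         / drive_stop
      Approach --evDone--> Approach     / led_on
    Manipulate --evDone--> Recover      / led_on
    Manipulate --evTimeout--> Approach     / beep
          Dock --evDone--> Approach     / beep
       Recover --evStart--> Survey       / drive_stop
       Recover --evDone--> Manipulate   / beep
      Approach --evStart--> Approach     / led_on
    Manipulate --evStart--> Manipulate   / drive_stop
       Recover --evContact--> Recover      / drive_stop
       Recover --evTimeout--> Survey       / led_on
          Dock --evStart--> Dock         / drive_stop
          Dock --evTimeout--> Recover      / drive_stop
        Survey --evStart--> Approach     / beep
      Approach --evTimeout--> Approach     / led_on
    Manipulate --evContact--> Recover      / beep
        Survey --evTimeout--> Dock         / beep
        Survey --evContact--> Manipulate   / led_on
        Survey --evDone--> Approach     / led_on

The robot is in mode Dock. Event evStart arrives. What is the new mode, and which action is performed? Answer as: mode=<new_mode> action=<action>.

current mode = Dock; filter table to that mode:
  (Dock, evContact) → (Dock, drive_stop)
  (Dock, evDone) → (Approach, beep)
  (Dock, evStart) → (Dock, drive_stop)  ← event matches
  (Dock, evTimeout) → (Recover, drive_stop)
event = evStart selects (Dock, drive_stop)

mode=Dock action=drive_stop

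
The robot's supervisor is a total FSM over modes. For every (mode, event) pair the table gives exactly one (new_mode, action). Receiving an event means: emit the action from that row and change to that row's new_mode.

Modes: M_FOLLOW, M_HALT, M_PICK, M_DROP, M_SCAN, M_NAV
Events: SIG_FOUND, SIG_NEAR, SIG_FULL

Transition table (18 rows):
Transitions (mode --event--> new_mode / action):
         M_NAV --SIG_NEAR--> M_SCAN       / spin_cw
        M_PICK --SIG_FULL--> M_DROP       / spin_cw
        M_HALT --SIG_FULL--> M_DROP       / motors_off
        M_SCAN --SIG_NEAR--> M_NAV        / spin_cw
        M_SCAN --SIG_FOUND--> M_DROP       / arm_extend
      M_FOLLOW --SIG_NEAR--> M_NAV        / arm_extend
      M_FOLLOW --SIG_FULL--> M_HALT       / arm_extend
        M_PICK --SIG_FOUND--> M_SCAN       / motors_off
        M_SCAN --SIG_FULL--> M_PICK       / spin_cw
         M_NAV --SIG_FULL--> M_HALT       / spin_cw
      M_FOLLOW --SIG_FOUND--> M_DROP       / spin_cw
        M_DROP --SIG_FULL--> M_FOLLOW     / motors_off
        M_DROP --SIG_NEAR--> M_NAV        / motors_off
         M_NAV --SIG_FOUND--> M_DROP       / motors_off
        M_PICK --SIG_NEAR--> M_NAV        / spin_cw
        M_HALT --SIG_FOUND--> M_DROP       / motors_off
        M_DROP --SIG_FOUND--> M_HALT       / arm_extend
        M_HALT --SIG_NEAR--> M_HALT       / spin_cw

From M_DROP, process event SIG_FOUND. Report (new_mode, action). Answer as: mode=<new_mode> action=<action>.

mode=M_HALT action=arm_extend

current mode = M_DROP; filter table to that mode:
  (M_DROP, SIG_FULL) → (M_FOLLOW, motors_off)
  (M_DROP, SIG_NEAR) → (M_NAV, motors_off)
  (M_DROP, SIG_FOUND) → (M_HALT, arm_extend)  ← event matches
event = SIG_FOUND selects (M_HALT, arm_extend)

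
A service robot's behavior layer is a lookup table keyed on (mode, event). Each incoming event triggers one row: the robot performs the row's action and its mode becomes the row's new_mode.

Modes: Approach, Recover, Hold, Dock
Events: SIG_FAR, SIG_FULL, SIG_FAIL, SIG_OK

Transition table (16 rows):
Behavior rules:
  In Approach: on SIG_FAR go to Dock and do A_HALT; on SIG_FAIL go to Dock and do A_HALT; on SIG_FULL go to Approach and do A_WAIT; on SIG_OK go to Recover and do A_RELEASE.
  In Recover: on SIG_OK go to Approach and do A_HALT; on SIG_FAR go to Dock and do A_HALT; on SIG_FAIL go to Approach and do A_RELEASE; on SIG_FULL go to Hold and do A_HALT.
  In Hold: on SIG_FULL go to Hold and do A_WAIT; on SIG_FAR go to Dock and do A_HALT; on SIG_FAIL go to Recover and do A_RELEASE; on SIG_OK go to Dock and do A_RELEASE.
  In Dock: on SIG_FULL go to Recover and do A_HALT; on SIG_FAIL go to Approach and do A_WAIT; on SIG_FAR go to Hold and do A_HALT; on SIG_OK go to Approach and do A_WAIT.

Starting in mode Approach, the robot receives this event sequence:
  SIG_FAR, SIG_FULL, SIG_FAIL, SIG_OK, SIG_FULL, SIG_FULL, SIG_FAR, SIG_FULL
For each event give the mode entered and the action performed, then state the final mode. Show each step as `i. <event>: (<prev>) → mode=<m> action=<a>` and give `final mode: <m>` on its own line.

1. SIG_FAR: (Approach) → mode=Dock action=A_HALT
2. SIG_FULL: (Dock) → mode=Recover action=A_HALT
3. SIG_FAIL: (Recover) → mode=Approach action=A_RELEASE
4. SIG_OK: (Approach) → mode=Recover action=A_RELEASE
5. SIG_FULL: (Recover) → mode=Hold action=A_HALT
6. SIG_FULL: (Hold) → mode=Hold action=A_WAIT
7. SIG_FAR: (Hold) → mode=Dock action=A_HALT
8. SIG_FULL: (Dock) → mode=Recover action=A_HALT

final mode: Recover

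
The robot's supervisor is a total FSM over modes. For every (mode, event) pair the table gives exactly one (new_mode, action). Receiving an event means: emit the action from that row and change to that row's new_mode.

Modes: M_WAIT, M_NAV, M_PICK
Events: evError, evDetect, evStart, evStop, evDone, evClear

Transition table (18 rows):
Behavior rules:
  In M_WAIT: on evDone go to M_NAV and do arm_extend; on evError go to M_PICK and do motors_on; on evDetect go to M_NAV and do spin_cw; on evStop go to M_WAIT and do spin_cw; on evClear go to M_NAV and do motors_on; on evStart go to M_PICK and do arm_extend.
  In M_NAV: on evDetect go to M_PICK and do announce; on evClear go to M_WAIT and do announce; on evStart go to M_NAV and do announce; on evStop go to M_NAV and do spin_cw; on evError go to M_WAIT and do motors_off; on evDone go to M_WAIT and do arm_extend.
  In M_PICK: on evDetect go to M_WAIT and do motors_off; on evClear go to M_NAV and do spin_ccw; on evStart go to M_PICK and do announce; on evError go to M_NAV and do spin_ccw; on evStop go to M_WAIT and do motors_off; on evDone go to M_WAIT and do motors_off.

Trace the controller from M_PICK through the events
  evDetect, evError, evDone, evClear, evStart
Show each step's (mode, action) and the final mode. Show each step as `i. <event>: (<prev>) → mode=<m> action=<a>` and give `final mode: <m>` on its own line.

1. evDetect: (M_PICK) → mode=M_WAIT action=motors_off
2. evError: (M_WAIT) → mode=M_PICK action=motors_on
3. evDone: (M_PICK) → mode=M_WAIT action=motors_off
4. evClear: (M_WAIT) → mode=M_NAV action=motors_on
5. evStart: (M_NAV) → mode=M_NAV action=announce

final mode: M_NAV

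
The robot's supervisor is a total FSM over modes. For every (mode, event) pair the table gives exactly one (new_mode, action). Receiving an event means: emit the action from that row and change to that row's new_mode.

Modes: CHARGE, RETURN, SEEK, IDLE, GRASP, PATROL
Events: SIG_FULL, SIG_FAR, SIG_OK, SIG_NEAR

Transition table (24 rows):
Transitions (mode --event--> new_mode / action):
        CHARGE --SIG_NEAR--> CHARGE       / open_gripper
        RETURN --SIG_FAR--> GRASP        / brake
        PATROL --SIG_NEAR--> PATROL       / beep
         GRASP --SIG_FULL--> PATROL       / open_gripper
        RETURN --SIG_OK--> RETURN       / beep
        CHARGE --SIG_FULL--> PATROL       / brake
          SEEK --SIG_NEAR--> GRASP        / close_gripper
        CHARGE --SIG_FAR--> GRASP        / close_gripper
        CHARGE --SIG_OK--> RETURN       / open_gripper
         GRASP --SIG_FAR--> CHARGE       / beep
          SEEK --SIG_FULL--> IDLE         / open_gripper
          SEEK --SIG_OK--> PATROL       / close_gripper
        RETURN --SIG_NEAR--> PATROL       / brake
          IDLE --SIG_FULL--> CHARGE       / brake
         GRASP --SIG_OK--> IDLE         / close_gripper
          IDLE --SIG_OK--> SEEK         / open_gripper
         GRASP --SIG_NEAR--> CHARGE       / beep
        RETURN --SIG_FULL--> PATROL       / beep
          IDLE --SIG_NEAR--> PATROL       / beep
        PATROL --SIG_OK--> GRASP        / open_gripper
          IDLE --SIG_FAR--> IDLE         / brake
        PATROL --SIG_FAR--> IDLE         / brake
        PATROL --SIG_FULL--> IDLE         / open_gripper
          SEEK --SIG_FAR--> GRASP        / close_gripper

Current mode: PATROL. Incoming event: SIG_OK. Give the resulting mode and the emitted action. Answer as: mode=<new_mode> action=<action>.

mode=GRASP action=open_gripper

current mode = PATROL; filter table to that mode:
  (PATROL, SIG_NEAR) → (PATROL, beep)
  (PATROL, SIG_OK) → (GRASP, open_gripper)  ← event matches
  (PATROL, SIG_FAR) → (IDLE, brake)
  (PATROL, SIG_FULL) → (IDLE, open_gripper)
event = SIG_OK selects (GRASP, open_gripper)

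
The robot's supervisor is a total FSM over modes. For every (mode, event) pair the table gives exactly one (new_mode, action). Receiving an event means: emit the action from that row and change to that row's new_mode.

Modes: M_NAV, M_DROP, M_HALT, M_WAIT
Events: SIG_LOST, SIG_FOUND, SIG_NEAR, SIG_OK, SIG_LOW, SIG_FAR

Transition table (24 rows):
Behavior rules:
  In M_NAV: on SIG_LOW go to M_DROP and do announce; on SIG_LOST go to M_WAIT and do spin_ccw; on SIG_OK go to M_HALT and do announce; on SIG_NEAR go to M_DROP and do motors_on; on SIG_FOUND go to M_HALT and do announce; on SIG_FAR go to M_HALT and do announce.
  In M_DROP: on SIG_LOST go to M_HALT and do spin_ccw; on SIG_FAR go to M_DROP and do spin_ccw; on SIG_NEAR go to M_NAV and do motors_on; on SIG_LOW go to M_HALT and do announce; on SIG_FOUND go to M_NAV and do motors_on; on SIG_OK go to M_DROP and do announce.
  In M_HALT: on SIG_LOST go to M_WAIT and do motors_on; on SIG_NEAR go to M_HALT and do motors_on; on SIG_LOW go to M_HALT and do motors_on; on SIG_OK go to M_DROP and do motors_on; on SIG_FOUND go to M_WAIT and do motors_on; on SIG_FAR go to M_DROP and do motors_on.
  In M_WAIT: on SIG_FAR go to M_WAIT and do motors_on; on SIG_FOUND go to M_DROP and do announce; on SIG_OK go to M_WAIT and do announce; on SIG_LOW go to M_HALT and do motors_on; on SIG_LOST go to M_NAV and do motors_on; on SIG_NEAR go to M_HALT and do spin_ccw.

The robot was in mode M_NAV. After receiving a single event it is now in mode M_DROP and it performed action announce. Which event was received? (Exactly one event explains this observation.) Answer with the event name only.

try SIG_LOST: (M_NAV, SIG_LOST) → (M_WAIT, spin_ccw)
try SIG_FOUND: (M_NAV, SIG_FOUND) → (M_HALT, announce)
try SIG_NEAR: (M_NAV, SIG_NEAR) → (M_DROP, motors_on)
try SIG_OK: (M_NAV, SIG_OK) → (M_HALT, announce)
try SIG_LOW: (M_NAV, SIG_LOW) → (M_DROP, announce)  ← matches
try SIG_FAR: (M_NAV, SIG_FAR) → (M_HALT, announce)

SIG_LOW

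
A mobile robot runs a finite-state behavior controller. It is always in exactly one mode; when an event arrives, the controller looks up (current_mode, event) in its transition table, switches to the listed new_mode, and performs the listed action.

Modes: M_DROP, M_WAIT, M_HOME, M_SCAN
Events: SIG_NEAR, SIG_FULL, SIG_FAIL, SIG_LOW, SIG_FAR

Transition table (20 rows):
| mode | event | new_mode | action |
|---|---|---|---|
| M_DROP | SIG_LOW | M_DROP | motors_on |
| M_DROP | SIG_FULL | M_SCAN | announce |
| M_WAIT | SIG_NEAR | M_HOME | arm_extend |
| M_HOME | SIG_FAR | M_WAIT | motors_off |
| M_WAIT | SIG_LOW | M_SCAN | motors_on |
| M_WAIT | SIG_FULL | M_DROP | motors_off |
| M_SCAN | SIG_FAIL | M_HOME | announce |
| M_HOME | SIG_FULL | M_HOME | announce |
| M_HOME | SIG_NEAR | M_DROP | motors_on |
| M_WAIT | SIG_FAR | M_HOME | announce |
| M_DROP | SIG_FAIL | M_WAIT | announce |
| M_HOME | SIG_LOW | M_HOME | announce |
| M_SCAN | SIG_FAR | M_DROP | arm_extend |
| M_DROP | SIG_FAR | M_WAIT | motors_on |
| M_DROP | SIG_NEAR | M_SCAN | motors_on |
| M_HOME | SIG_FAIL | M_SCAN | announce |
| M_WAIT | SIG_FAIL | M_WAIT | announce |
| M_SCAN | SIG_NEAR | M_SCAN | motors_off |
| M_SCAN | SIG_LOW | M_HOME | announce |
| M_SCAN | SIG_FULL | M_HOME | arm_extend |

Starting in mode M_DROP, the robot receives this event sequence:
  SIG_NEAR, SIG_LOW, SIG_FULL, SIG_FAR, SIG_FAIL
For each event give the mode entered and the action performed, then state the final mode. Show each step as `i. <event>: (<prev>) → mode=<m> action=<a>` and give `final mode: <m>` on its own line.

final mode: M_WAIT

1. SIG_NEAR: (M_DROP) → mode=M_SCAN action=motors_on
2. SIG_LOW: (M_SCAN) → mode=M_HOME action=announce
3. SIG_FULL: (M_HOME) → mode=M_HOME action=announce
4. SIG_FAR: (M_HOME) → mode=M_WAIT action=motors_off
5. SIG_FAIL: (M_WAIT) → mode=M_WAIT action=announce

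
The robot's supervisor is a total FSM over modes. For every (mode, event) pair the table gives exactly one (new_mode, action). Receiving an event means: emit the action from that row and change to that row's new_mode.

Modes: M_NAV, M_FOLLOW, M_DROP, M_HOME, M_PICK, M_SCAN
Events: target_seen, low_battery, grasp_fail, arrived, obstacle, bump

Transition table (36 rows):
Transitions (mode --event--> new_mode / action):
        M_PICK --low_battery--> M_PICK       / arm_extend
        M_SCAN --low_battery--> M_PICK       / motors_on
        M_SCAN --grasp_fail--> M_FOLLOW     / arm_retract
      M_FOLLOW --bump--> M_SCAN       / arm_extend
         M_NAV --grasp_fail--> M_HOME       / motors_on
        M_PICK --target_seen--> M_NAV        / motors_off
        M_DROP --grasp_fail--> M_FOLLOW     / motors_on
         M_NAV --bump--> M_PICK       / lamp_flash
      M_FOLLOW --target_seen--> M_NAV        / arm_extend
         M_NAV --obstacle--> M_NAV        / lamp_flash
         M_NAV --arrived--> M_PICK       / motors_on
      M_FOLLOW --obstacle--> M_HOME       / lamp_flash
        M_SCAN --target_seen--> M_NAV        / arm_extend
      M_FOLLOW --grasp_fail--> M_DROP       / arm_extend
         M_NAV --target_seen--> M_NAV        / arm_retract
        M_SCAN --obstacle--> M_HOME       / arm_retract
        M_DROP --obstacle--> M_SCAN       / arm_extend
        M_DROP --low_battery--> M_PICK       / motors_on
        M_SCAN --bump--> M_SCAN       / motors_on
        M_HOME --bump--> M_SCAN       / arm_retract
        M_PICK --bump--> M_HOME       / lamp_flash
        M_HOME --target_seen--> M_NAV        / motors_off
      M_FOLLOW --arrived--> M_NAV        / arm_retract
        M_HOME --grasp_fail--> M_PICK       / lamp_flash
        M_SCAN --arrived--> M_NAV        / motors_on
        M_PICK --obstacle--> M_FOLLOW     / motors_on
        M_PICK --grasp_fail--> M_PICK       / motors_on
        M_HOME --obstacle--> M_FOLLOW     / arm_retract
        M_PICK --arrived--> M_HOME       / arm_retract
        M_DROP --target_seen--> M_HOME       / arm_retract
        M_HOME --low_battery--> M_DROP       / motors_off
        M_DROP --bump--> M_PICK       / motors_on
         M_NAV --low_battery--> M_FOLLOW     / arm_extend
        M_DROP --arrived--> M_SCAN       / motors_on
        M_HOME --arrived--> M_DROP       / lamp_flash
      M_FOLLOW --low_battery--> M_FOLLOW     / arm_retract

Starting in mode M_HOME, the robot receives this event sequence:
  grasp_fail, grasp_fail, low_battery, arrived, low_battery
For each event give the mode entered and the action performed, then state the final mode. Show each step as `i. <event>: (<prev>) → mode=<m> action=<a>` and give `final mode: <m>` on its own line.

1. grasp_fail: (M_HOME) → mode=M_PICK action=lamp_flash
2. grasp_fail: (M_PICK) → mode=M_PICK action=motors_on
3. low_battery: (M_PICK) → mode=M_PICK action=arm_extend
4. arrived: (M_PICK) → mode=M_HOME action=arm_retract
5. low_battery: (M_HOME) → mode=M_DROP action=motors_off

final mode: M_DROP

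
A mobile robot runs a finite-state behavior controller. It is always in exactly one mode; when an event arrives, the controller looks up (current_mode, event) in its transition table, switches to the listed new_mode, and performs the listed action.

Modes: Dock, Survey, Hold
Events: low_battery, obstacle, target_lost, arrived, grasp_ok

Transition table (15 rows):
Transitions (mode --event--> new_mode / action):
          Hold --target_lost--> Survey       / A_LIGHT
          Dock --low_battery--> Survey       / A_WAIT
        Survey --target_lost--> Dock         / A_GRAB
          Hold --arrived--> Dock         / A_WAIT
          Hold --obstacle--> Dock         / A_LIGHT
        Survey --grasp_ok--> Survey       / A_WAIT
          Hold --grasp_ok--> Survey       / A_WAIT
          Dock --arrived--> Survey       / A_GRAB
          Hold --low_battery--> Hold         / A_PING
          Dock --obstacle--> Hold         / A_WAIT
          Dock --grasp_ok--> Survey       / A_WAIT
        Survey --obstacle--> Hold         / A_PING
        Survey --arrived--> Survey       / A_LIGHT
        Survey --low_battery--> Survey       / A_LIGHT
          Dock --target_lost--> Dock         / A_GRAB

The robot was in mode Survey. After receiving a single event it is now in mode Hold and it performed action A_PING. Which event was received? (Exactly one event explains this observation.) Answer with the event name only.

obstacle

try low_battery: (Survey, low_battery) → (Survey, A_LIGHT)
try obstacle: (Survey, obstacle) → (Hold, A_PING)  ← matches
try target_lost: (Survey, target_lost) → (Dock, A_GRAB)
try arrived: (Survey, arrived) → (Survey, A_LIGHT)
try grasp_ok: (Survey, grasp_ok) → (Survey, A_WAIT)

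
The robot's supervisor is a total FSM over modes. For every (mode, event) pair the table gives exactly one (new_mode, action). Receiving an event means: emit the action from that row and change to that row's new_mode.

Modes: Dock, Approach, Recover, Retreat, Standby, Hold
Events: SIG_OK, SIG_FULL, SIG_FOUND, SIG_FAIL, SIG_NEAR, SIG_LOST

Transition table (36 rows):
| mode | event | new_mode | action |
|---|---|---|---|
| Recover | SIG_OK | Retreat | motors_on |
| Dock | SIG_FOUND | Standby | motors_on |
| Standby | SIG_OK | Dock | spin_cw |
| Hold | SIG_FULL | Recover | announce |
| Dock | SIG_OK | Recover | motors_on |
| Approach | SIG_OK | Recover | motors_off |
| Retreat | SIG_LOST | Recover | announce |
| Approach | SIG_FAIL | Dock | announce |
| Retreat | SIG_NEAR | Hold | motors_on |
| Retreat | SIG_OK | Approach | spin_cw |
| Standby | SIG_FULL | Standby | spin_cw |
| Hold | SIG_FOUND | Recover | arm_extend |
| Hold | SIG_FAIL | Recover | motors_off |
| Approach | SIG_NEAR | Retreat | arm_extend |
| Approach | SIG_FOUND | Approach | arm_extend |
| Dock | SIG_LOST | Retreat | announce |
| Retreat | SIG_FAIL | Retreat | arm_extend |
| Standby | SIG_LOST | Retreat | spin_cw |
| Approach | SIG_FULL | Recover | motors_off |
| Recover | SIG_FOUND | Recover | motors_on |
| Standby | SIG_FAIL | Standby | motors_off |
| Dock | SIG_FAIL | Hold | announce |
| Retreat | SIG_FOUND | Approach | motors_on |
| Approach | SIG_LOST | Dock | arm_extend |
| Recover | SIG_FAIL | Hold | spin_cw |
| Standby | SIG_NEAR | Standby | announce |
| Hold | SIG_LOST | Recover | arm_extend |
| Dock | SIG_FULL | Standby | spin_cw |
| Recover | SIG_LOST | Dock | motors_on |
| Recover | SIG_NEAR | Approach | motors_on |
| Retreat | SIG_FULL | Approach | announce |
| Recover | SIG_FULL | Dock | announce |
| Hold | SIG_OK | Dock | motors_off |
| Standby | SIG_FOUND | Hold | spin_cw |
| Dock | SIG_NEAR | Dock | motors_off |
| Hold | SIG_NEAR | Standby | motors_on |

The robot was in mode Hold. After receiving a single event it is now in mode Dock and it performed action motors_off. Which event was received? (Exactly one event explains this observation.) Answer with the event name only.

try SIG_OK: (Hold, SIG_OK) → (Dock, motors_off)  ← matches
try SIG_FULL: (Hold, SIG_FULL) → (Recover, announce)
try SIG_FOUND: (Hold, SIG_FOUND) → (Recover, arm_extend)
try SIG_FAIL: (Hold, SIG_FAIL) → (Recover, motors_off)
try SIG_NEAR: (Hold, SIG_NEAR) → (Standby, motors_on)
try SIG_LOST: (Hold, SIG_LOST) → (Recover, arm_extend)

SIG_OK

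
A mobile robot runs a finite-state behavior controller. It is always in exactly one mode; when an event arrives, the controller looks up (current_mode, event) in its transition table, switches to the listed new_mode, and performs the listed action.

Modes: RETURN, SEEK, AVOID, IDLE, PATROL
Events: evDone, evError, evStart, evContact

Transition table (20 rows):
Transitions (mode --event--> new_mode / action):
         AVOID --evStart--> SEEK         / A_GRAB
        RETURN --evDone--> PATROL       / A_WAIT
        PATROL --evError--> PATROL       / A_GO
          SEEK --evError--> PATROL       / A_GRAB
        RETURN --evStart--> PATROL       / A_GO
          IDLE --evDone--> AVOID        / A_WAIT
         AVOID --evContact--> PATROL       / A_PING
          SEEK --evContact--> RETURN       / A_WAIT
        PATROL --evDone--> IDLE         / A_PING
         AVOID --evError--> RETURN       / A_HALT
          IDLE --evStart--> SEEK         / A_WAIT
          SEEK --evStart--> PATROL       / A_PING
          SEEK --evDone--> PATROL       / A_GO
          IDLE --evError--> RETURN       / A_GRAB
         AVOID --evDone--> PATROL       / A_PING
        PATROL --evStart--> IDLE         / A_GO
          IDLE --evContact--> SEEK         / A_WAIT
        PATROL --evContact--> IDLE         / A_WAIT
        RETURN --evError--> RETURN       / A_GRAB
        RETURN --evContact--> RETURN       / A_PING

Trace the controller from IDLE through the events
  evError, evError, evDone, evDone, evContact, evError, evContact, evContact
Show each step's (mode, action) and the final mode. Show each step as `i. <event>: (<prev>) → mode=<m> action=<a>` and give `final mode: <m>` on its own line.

1. evError: (IDLE) → mode=RETURN action=A_GRAB
2. evError: (RETURN) → mode=RETURN action=A_GRAB
3. evDone: (RETURN) → mode=PATROL action=A_WAIT
4. evDone: (PATROL) → mode=IDLE action=A_PING
5. evContact: (IDLE) → mode=SEEK action=A_WAIT
6. evError: (SEEK) → mode=PATROL action=A_GRAB
7. evContact: (PATROL) → mode=IDLE action=A_WAIT
8. evContact: (IDLE) → mode=SEEK action=A_WAIT

final mode: SEEK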